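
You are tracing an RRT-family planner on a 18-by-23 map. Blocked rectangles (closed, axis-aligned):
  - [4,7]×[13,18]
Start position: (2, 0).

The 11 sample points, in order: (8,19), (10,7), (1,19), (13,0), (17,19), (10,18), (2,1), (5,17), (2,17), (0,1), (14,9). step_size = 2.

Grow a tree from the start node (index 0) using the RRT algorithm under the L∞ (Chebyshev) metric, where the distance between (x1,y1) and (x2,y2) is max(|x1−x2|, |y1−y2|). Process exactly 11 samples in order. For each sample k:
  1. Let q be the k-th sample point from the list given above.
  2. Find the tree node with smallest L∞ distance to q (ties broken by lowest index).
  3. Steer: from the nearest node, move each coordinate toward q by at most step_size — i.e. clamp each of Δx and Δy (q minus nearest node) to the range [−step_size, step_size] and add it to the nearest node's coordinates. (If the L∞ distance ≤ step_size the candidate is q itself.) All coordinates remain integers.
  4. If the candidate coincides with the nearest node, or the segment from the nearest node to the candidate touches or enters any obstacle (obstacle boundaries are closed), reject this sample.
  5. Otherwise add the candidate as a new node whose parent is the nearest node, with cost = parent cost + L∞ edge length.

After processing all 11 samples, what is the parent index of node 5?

Parent of node 5: 3

1. q=(8,19) nearest=0 d=19 new=(4,2) → add node 1 parent=0 cost=2
2. q=(10,7) nearest=1 d=6 new=(6,4) → add node 2 parent=1 cost=4
3. q=(1,19) nearest=2 d=15 new=(4,6) → add node 3 parent=2 cost=6
4. q=(13,0) nearest=2 d=7 new=(8,2) → add node 4 parent=2 cost=6
5. q=(17,19) nearest=3 d=13 new=(6,8) → add node 5 parent=3 cost=8
6. q=(10,18) nearest=5 d=10 new=(8,10) → add node 6 parent=5 cost=10
7. q=(2,1) nearest=0 d=1 new=(2,1) → add node 7 parent=0 cost=1
8. q=(5,17) nearest=6 d=7 new=(6,12) → add node 8 parent=6 cost=12
9. q=(2,17) nearest=8 d=5 new=(4,14) → blocked by [4,7]×[13,18], reject
10. q=(0,1) nearest=0 d=2 new=(0,1) → add node 9 parent=0 cost=2
11. q=(14,9) nearest=6 d=6 new=(10,9) → add node 10 parent=6 cost=12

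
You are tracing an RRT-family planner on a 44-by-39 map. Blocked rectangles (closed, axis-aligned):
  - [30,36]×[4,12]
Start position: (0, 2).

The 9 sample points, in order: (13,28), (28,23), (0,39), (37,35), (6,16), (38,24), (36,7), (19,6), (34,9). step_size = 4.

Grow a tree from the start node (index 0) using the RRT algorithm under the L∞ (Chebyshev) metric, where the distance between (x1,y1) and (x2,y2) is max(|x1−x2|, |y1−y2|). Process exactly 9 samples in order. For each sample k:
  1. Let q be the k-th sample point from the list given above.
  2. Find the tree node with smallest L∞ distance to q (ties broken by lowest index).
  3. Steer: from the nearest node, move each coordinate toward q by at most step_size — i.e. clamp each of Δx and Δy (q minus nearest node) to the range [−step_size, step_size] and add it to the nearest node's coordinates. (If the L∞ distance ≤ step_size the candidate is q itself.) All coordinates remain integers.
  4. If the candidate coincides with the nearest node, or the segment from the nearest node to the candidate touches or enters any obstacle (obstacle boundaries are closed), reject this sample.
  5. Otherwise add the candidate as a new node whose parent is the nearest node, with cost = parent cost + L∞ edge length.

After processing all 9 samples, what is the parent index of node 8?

1. q=(13,28) nearest=0 d=26 new=(4,6) → add node 1 parent=0 cost=4
2. q=(28,23) nearest=1 d=24 new=(8,10) → add node 2 parent=1 cost=8
3. q=(0,39) nearest=2 d=29 new=(4,14) → add node 3 parent=2 cost=12
4. q=(37,35) nearest=2 d=29 new=(12,14) → add node 4 parent=2 cost=12
5. q=(6,16) nearest=3 d=2 new=(6,16) → add node 5 parent=3 cost=14
6. q=(38,24) nearest=4 d=26 new=(16,18) → add node 6 parent=4 cost=16
7. q=(36,7) nearest=6 d=20 new=(20,14) → add node 7 parent=6 cost=20
8. q=(19,6) nearest=4 d=8 new=(16,10) → add node 8 parent=4 cost=16
9. q=(34,9) nearest=7 d=14 new=(24,10) → add node 9 parent=7 cost=24

Parent of node 8: 4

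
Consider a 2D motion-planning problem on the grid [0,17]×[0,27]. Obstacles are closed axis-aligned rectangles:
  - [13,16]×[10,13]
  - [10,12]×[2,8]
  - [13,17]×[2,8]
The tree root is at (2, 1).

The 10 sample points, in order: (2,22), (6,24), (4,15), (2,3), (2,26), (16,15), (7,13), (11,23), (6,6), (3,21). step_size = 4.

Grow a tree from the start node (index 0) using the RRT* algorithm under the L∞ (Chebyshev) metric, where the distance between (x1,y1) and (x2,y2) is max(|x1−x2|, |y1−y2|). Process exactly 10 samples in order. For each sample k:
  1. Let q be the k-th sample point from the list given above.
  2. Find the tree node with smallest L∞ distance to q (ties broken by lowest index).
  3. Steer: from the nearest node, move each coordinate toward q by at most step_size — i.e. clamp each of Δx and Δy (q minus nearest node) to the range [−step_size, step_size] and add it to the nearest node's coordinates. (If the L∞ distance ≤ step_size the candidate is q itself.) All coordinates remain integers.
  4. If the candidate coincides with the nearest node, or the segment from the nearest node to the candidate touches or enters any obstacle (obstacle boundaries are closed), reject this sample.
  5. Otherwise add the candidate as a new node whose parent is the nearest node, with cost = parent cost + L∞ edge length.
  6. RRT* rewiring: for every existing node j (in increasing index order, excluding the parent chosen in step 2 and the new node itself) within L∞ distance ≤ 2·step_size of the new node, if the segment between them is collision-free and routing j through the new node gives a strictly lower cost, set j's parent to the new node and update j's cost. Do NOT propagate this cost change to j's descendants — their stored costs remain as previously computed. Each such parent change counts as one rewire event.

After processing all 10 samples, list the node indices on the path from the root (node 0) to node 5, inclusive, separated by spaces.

1. q=(2,22) nearest=0 d=21 new=(2,5) → add node 1 parent=0 cost=4
2. q=(6,24) nearest=1 d=19 new=(6,9) → add node 2 parent=1 cost=8
3. q=(4,15) nearest=2 d=6 new=(4,13) → add node 3 parent=2 cost=12
4. q=(2,3) nearest=0 d=2 new=(2,3) → add node 4 parent=0 cost=2
5. q=(2,26) nearest=3 d=13 new=(2,17) → add node 5 parent=3 cost=16
6. q=(16,15) nearest=2 d=10 new=(10,13) → add node 6 parent=2 cost=12
7. q=(7,13) nearest=3 d=3 new=(7,13) → add node 7 parent=3 cost=15
8. q=(11,23) nearest=5 d=9 new=(6,21) → add node 8 parent=5 cost=20
9. q=(6,6) nearest=2 d=3 new=(6,6) → add node 9 parent=2 cost=11
10. q=(3,21) nearest=8 d=3 new=(3,21) → add node 10 parent=8 cost=23

Path: 0 1 2 3 5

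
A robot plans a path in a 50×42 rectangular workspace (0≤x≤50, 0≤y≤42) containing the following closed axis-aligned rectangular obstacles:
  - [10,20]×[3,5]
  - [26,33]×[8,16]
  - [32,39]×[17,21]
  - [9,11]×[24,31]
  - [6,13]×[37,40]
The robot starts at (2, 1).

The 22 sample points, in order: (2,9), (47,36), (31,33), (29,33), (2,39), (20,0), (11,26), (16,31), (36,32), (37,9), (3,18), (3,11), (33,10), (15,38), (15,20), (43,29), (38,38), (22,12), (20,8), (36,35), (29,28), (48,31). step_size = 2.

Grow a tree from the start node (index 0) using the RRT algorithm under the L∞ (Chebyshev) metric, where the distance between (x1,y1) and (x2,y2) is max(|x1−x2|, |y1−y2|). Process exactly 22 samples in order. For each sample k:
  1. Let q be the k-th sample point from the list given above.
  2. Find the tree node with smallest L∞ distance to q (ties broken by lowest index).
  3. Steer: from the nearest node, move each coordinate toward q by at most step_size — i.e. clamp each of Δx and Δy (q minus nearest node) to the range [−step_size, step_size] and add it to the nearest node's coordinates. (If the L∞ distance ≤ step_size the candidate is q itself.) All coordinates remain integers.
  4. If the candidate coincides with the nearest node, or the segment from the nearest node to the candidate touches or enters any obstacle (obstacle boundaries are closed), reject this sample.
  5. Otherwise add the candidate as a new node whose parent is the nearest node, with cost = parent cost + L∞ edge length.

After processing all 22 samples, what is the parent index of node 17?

Parent of node 17: 16

1. q=(2,9) nearest=0 d=8 new=(2,3) → add node 1 parent=0 cost=2
2. q=(47,36) nearest=0 d=45 new=(4,3) → add node 2 parent=0 cost=2
3. q=(31,33) nearest=1 d=30 new=(4,5) → add node 3 parent=1 cost=4
4. q=(29,33) nearest=3 d=28 new=(6,7) → add node 4 parent=3 cost=6
5. q=(2,39) nearest=4 d=32 new=(4,9) → add node 5 parent=4 cost=8
6. q=(20,0) nearest=4 d=14 new=(8,5) → add node 6 parent=4 cost=8
7. q=(11,26) nearest=5 d=17 new=(6,11) → add node 7 parent=5 cost=10
8. q=(16,31) nearest=7 d=20 new=(8,13) → add node 8 parent=7 cost=12
9. q=(36,32) nearest=6 d=28 new=(10,7) → add node 9 parent=6 cost=10
10. q=(37,9) nearest=9 d=27 new=(12,9) → add node 10 parent=9 cost=12
11. q=(3,18) nearest=8 d=5 new=(6,15) → add node 11 parent=8 cost=14
12. q=(3,11) nearest=5 d=2 new=(3,11) → add node 12 parent=5 cost=10
13. q=(33,10) nearest=10 d=21 new=(14,10) → add node 13 parent=10 cost=14
14. q=(15,38) nearest=11 d=23 new=(8,17) → add node 14 parent=11 cost=16
15. q=(15,20) nearest=8 d=7 new=(10,15) → add node 15 parent=8 cost=14
16. q=(43,29) nearest=13 d=29 new=(16,12) → add node 16 parent=13 cost=16
17. q=(38,38) nearest=16 d=26 new=(18,14) → add node 17 parent=16 cost=18
18. q=(22,12) nearest=17 d=4 new=(20,12) → add node 18 parent=17 cost=20
19. q=(20,8) nearest=16 d=4 new=(18,10) → add node 19 parent=16 cost=18
20. q=(36,35) nearest=17 d=21 new=(20,16) → add node 20 parent=17 cost=20
21. q=(29,28) nearest=20 d=12 new=(22,18) → add node 21 parent=20 cost=22
22. q=(48,31) nearest=21 d=26 new=(24,20) → add node 22 parent=21 cost=24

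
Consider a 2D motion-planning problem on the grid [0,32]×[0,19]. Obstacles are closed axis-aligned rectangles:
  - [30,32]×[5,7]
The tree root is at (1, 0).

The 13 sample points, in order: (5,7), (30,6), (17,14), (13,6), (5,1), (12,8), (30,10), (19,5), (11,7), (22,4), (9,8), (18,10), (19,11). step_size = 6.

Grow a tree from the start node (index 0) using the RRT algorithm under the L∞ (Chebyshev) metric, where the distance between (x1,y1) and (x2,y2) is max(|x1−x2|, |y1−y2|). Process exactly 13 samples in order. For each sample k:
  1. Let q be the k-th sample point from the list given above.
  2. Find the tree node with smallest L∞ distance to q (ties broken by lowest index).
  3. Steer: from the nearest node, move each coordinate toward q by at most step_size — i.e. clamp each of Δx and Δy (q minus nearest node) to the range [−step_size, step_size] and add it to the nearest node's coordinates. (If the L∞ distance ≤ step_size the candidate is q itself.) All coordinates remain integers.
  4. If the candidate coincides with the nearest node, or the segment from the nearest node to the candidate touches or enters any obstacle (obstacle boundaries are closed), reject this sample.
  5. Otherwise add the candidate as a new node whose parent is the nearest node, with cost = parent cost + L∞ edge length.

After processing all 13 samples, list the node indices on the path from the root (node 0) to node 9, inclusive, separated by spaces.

1. q=(5,7) nearest=0 d=7 new=(5,6) → add node 1 parent=0 cost=6
2. q=(30,6) nearest=1 d=25 new=(11,6) → add node 2 parent=1 cost=12
3. q=(17,14) nearest=2 d=8 new=(17,12) → add node 3 parent=2 cost=18
4. q=(13,6) nearest=2 d=2 new=(13,6) → add node 4 parent=2 cost=14
5. q=(5,1) nearest=0 d=4 new=(5,1) → add node 5 parent=0 cost=4
6. q=(12,8) nearest=2 d=2 new=(12,8) → add node 6 parent=2 cost=14
7. q=(30,10) nearest=3 d=13 new=(23,10) → add node 7 parent=3 cost=24
8. q=(19,5) nearest=7 d=5 new=(19,5) → add node 8 parent=7 cost=29
9. q=(11,7) nearest=2 d=1 new=(11,7) → add node 9 parent=2 cost=13
10. q=(22,4) nearest=8 d=3 new=(22,4) → add node 10 parent=8 cost=32
11. q=(9,8) nearest=2 d=2 new=(9,8) → add node 11 parent=2 cost=14
12. q=(18,10) nearest=3 d=2 new=(18,10) → add node 12 parent=3 cost=20
13. q=(19,11) nearest=12 d=1 new=(19,11) → add node 13 parent=12 cost=21

Path: 0 1 2 9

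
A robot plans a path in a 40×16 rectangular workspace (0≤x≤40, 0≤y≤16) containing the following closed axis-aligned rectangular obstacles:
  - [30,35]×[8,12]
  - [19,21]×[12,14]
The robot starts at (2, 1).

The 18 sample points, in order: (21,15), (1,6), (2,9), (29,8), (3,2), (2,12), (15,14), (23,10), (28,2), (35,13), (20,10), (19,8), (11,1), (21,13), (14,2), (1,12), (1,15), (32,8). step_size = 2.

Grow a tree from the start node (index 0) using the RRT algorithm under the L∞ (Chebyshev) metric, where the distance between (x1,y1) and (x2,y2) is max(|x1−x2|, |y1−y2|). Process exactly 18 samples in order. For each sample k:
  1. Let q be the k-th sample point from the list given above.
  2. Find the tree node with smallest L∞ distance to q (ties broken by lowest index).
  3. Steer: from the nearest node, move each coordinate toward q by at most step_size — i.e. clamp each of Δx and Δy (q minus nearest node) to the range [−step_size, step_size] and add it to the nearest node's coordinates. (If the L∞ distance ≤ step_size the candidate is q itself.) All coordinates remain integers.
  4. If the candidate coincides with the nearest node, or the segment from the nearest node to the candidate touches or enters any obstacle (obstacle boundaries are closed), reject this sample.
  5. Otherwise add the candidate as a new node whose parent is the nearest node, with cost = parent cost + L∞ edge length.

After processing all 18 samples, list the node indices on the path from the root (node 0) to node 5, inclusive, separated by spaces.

Path: 0 5

1. q=(21,15) nearest=0 d=19 new=(4,3) → add node 1 parent=0 cost=2
2. q=(1,6) nearest=1 d=3 new=(2,5) → add node 2 parent=1 cost=4
3. q=(2,9) nearest=2 d=4 new=(2,7) → add node 3 parent=2 cost=6
4. q=(29,8) nearest=1 d=25 new=(6,5) → add node 4 parent=1 cost=4
5. q=(3,2) nearest=0 d=1 new=(3,2) → add node 5 parent=0 cost=1
6. q=(2,12) nearest=3 d=5 new=(2,9) → add node 6 parent=3 cost=8
7. q=(15,14) nearest=4 d=9 new=(8,7) → add node 7 parent=4 cost=6
8. q=(23,10) nearest=7 d=15 new=(10,9) → add node 8 parent=7 cost=8
9. q=(28,2) nearest=8 d=18 new=(12,7) → add node 9 parent=8 cost=10
10. q=(35,13) nearest=9 d=23 new=(14,9) → add node 10 parent=9 cost=12
11. q=(20,10) nearest=10 d=6 new=(16,10) → add node 11 parent=10 cost=14
12. q=(19,8) nearest=11 d=3 new=(18,8) → add node 12 parent=11 cost=16
13. q=(11,1) nearest=4 d=5 new=(8,3) → add node 13 parent=4 cost=6
14. q=(21,13) nearest=11 d=5 new=(18,12) → add node 14 parent=11 cost=16
15. q=(14,2) nearest=9 d=5 new=(14,5) → add node 15 parent=9 cost=12
16. q=(1,12) nearest=6 d=3 new=(1,11) → add node 16 parent=6 cost=10
17. q=(1,15) nearest=16 d=4 new=(1,13) → add node 17 parent=16 cost=12
18. q=(32,8) nearest=12 d=14 new=(20,8) → add node 18 parent=12 cost=18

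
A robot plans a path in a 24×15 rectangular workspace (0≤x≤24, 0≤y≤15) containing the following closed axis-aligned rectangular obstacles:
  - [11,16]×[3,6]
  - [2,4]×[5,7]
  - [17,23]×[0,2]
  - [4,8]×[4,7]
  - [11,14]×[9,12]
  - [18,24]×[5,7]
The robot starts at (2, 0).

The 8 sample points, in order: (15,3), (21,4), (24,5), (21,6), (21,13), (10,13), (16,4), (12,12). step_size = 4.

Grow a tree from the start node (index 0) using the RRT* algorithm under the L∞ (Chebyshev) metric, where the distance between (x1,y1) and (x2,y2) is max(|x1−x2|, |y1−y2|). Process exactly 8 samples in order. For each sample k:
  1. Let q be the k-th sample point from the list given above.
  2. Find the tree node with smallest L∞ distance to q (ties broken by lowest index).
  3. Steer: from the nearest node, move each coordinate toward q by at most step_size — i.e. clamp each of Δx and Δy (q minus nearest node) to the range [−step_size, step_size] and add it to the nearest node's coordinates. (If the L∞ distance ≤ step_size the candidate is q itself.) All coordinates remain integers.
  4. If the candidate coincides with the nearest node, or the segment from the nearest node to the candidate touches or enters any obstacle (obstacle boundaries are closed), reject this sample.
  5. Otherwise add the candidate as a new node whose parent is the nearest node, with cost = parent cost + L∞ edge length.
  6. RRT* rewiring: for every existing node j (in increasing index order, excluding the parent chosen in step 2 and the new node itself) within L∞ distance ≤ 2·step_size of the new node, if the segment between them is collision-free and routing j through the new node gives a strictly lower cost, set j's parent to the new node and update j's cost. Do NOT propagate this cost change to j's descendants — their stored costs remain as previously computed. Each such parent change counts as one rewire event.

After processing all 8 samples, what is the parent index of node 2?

Parent of node 2: 1

1. q=(15,3) nearest=0 d=13 new=(6,3) → add node 1 parent=0 cost=4
2. q=(21,4) nearest=1 d=15 new=(10,4) → add node 2 parent=1 cost=8
3. q=(24,5) nearest=2 d=14 new=(14,5) → blocked by [11,16]×[3,6], reject
4. q=(21,6) nearest=2 d=11 new=(14,6) → blocked by [11,16]×[3,6], reject
5. q=(21,13) nearest=2 d=11 new=(14,8) → blocked by [11,16]×[3,6], reject
6. q=(10,13) nearest=2 d=9 new=(10,8) → add node 3 parent=2 cost=12
7. q=(16,4) nearest=2 d=6 new=(14,4) → blocked by [11,16]×[3,6], reject
8. q=(12,12) nearest=3 d=4 new=(12,12) → blocked by [11,14]×[9,12], reject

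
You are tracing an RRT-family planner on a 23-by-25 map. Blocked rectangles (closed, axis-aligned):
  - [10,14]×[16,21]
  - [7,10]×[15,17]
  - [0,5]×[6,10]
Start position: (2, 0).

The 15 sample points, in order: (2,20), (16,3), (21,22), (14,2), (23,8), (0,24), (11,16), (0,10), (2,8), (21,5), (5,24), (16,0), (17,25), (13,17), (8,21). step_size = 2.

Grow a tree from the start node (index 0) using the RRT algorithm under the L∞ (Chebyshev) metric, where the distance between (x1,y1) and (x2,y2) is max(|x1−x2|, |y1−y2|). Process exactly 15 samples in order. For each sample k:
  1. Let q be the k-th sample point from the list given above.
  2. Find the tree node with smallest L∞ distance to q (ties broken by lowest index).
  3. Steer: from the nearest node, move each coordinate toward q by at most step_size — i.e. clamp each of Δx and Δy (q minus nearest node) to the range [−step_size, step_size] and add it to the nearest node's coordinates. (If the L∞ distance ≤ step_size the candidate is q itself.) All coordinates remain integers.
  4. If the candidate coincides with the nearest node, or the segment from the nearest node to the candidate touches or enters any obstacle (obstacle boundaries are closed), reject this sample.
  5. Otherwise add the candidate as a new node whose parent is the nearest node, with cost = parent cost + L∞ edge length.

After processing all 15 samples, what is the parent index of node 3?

Parent of node 3: 1

1. q=(2,20) nearest=0 d=20 new=(2,2) → add node 1 parent=0 cost=2
2. q=(16,3) nearest=0 d=14 new=(4,2) → add node 2 parent=0 cost=2
3. q=(21,22) nearest=1 d=20 new=(4,4) → add node 3 parent=1 cost=4
4. q=(14,2) nearest=2 d=10 new=(6,2) → add node 4 parent=2 cost=4
5. q=(23,8) nearest=4 d=17 new=(8,4) → add node 5 parent=4 cost=6
6. q=(0,24) nearest=3 d=20 new=(2,6) → blocked by [0,5]×[6,10], reject
7. q=(11,16) nearest=3 d=12 new=(6,6) → add node 6 parent=3 cost=6
8. q=(0,10) nearest=3 d=6 new=(2,6) → blocked by [0,5]×[6,10], reject
9. q=(2,8) nearest=3 d=4 new=(2,6) → blocked by [0,5]×[6,10], reject
10. q=(21,5) nearest=5 d=13 new=(10,5) → add node 7 parent=5 cost=8
11. q=(5,24) nearest=6 d=18 new=(5,8) → blocked by [0,5]×[6,10], reject
12. q=(16,0) nearest=7 d=6 new=(12,3) → add node 8 parent=7 cost=10
13. q=(17,25) nearest=6 d=19 new=(8,8) → add node 9 parent=6 cost=8
14. q=(13,17) nearest=9 d=9 new=(10,10) → add node 10 parent=9 cost=10
15. q=(8,21) nearest=10 d=11 new=(8,12) → add node 11 parent=10 cost=12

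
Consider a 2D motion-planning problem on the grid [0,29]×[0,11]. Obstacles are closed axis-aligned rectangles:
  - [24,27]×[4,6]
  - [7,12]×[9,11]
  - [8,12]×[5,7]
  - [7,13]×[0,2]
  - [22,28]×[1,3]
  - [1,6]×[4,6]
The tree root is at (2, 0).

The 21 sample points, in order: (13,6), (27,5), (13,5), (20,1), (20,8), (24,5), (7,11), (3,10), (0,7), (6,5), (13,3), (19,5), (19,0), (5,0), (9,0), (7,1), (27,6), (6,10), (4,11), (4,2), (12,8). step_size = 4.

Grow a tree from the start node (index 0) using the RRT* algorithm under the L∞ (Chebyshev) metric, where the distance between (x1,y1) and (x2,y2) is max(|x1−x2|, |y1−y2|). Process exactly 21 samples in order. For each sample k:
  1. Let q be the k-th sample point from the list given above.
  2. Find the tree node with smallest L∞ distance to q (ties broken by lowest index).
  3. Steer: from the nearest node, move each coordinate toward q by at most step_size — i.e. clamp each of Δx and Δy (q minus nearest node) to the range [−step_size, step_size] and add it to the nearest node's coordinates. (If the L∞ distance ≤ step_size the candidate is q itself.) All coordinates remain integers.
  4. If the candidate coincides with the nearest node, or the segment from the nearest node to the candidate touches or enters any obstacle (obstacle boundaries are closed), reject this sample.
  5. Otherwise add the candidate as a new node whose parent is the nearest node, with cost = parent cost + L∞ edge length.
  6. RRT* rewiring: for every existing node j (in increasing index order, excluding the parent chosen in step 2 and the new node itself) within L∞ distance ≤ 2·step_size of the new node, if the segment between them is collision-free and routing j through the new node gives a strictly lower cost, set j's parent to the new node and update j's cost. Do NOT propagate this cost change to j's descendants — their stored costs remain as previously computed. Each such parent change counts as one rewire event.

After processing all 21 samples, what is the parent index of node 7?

Parent of node 7: 5

1. q=(13,6) nearest=0 d=11 new=(6,4) → blocked by [1,6]×[4,6], reject
2. q=(27,5) nearest=0 d=25 new=(6,4) → blocked by [1,6]×[4,6], reject
3. q=(13,5) nearest=0 d=11 new=(6,4) → blocked by [1,6]×[4,6], reject
4. q=(20,1) nearest=0 d=18 new=(6,1) → add node 1 parent=0 cost=4
5. q=(20,8) nearest=1 d=14 new=(10,5) → blocked by [8,12]×[5,7], reject
6. q=(24,5) nearest=1 d=18 new=(10,5) → blocked by [8,12]×[5,7], reject
7. q=(7,11) nearest=1 d=10 new=(7,5) → add node 2 parent=1 cost=8
8. q=(3,10) nearest=2 d=5 new=(3,9) → blocked by [1,6]×[4,6], reject
9. q=(0,7) nearest=1 d=6 new=(2,5) → blocked by [1,6]×[4,6], reject
10. q=(6,5) nearest=2 d=1 new=(6,5) → blocked by [1,6]×[4,6], reject
11. q=(13,3) nearest=2 d=6 new=(11,3) → add node 3 parent=2 cost=12
12. q=(19,5) nearest=3 d=8 new=(15,5) → add node 4 parent=3 cost=16
13. q=(19,0) nearest=4 d=5 new=(19,1) → add node 5 parent=4 cost=20
14. q=(5,0) nearest=1 d=1 new=(5,0) → add node 6 parent=1 cost=5
15. q=(9,0) nearest=1 d=3 new=(9,0) → blocked by [7,13]×[0,2], reject
16. q=(7,1) nearest=1 d=1 new=(7,1) → blocked by [7,13]×[0,2], reject
17. q=(27,6) nearest=5 d=8 new=(23,5) → add node 7 parent=5 cost=24
18. q=(6,10) nearest=2 d=5 new=(6,9) → add node 8 parent=2 cost=12
19. q=(4,11) nearest=8 d=2 new=(4,11) → add node 9 parent=8 cost=14
20. q=(4,2) nearest=0 d=2 new=(4,2) → add node 10 parent=0 cost=2; rewire 3→10 (9<12); rewire 6→10 (4<5)
21. q=(12,8) nearest=4 d=3 new=(12,8) → add node 11 parent=4 cost=19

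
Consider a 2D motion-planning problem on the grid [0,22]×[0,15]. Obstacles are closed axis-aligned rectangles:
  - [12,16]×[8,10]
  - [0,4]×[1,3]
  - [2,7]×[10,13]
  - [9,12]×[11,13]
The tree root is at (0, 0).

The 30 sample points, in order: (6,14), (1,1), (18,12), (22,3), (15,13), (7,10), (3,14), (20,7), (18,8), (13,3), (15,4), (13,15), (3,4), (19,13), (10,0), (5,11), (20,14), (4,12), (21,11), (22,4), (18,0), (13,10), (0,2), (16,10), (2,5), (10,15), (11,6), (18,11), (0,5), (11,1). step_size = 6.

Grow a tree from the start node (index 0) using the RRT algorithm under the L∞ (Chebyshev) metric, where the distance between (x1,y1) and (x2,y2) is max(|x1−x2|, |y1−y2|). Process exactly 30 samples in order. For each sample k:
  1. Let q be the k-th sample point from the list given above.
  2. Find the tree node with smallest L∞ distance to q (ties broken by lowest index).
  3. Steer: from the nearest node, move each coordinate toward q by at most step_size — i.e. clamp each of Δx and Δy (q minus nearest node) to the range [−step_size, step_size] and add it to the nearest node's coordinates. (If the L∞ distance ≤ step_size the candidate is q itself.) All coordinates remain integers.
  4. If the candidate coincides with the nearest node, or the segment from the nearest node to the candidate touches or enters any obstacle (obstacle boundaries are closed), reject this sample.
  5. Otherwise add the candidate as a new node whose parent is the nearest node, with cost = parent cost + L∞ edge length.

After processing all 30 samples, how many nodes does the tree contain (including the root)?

1. q=(6,14) nearest=0 d=14 new=(6,6) → blocked by [0,4]×[1,3], reject
2. q=(1,1) nearest=0 d=1 new=(1,1) → blocked by [0,4]×[1,3], reject
3. q=(18,12) nearest=0 d=18 new=(6,6) → blocked by [0,4]×[1,3], reject
4. q=(22,3) nearest=0 d=22 new=(6,3) → blocked by [0,4]×[1,3], reject
5. q=(15,13) nearest=0 d=15 new=(6,6) → blocked by [0,4]×[1,3], reject
6. q=(7,10) nearest=0 d=10 new=(6,6) → blocked by [0,4]×[1,3], reject
7. q=(3,14) nearest=0 d=14 new=(3,6) → blocked by [0,4]×[1,3], reject
8. q=(20,7) nearest=0 d=20 new=(6,6) → blocked by [0,4]×[1,3], reject
9. q=(18,8) nearest=0 d=18 new=(6,6) → blocked by [0,4]×[1,3], reject
10. q=(13,3) nearest=0 d=13 new=(6,3) → blocked by [0,4]×[1,3], reject
11. q=(15,4) nearest=0 d=15 new=(6,4) → blocked by [0,4]×[1,3], reject
12. q=(13,15) nearest=0 d=15 new=(6,6) → blocked by [0,4]×[1,3], reject
13. q=(3,4) nearest=0 d=4 new=(3,4) → blocked by [0,4]×[1,3], reject
14. q=(19,13) nearest=0 d=19 new=(6,6) → blocked by [0,4]×[1,3], reject
15. q=(10,0) nearest=0 d=10 new=(6,0) → add node 1 parent=0 cost=6
16. q=(5,11) nearest=0 d=11 new=(5,6) → blocked by [0,4]×[1,3], reject
17. q=(20,14) nearest=1 d=14 new=(12,6) → add node 2 parent=1 cost=12
18. q=(4,12) nearest=2 d=8 new=(6,12) → blocked by [2,7]×[10,13], reject
19. q=(21,11) nearest=2 d=9 new=(18,11) → blocked by [12,16]×[8,10], reject
20. q=(22,4) nearest=2 d=10 new=(18,4) → add node 3 parent=2 cost=18
21. q=(18,0) nearest=3 d=4 new=(18,0) → add node 4 parent=3 cost=22
22. q=(13,10) nearest=2 d=4 new=(13,10) → blocked by [12,16]×[8,10], reject
23. q=(0,2) nearest=0 d=2 new=(0,2) → blocked by [0,4]×[1,3], reject
24. q=(16,10) nearest=2 d=4 new=(16,10) → blocked by [12,16]×[8,10], reject
25. q=(2,5) nearest=0 d=5 new=(2,5) → blocked by [0,4]×[1,3], reject
26. q=(10,15) nearest=2 d=9 new=(10,12) → blocked by [9,12]×[11,13], reject
27. q=(11,6) nearest=2 d=1 new=(11,6) → add node 5 parent=2 cost=13
28. q=(18,11) nearest=2 d=6 new=(18,11) → blocked by [12,16]×[8,10], reject
29. q=(0,5) nearest=0 d=5 new=(0,5) → blocked by [0,4]×[1,3], reject
30. q=(11,1) nearest=1 d=5 new=(11,1) → add node 6 parent=1 cost=11

Node count: 7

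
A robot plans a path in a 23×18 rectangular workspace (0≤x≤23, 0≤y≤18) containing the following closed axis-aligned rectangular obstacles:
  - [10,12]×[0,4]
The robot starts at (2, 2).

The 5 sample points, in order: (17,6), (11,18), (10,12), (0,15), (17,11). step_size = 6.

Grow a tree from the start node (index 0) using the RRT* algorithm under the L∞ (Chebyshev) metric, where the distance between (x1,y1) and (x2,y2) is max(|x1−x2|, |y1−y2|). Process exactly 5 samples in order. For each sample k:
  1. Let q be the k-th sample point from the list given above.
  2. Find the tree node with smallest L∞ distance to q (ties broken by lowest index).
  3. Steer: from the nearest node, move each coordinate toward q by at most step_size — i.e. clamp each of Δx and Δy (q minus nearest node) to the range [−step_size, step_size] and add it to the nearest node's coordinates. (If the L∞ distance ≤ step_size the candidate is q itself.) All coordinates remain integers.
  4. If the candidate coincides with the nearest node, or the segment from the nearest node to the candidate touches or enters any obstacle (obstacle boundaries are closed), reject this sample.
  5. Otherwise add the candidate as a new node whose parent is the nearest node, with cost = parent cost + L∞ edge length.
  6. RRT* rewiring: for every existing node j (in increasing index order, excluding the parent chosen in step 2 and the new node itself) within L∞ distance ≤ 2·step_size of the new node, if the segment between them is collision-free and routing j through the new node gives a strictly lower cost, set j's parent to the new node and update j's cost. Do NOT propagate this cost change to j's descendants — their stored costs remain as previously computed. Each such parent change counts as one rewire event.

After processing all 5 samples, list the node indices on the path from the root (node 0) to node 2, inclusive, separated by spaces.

1. q=(17,6) nearest=0 d=15 new=(8,6) → add node 1 parent=0 cost=6
2. q=(11,18) nearest=1 d=12 new=(11,12) → add node 2 parent=1 cost=12
3. q=(10,12) nearest=2 d=1 new=(10,12) → add node 3 parent=2 cost=13
4. q=(0,15) nearest=1 d=9 new=(2,12) → add node 4 parent=1 cost=12
5. q=(17,11) nearest=2 d=6 new=(17,11) → add node 5 parent=2 cost=18

Path: 0 1 2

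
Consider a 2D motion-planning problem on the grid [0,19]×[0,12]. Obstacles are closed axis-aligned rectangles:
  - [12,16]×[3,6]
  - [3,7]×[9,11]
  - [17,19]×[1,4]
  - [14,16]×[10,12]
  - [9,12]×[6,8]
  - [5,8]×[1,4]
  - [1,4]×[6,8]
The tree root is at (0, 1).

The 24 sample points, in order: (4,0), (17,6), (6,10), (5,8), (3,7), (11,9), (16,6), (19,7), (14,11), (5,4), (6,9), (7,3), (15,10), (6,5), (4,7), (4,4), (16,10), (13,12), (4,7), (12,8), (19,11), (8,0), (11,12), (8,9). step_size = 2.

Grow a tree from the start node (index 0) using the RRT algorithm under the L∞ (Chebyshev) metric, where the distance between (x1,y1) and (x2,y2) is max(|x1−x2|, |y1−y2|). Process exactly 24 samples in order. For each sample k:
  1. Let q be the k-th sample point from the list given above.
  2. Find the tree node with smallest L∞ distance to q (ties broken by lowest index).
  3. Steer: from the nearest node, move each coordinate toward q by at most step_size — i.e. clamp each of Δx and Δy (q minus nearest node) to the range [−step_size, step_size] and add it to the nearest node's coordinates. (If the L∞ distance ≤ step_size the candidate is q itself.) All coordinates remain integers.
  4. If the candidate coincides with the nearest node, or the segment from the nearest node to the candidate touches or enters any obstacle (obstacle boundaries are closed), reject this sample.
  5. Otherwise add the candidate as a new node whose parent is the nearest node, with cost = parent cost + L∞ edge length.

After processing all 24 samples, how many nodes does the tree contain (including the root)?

1. q=(4,0) nearest=0 d=4 new=(2,0) → add node 1 parent=0 cost=2
2. q=(17,6) nearest=1 d=15 new=(4,2) → add node 2 parent=1 cost=4
3. q=(6,10) nearest=2 d=8 new=(6,4) → blocked by [5,8]×[1,4], reject
4. q=(5,8) nearest=2 d=6 new=(5,4) → blocked by [5,8]×[1,4], reject
5. q=(3,7) nearest=2 d=5 new=(3,4) → add node 3 parent=2 cost=6
6. q=(11,9) nearest=2 d=7 new=(6,4) → blocked by [5,8]×[1,4], reject
7. q=(16,6) nearest=2 d=12 new=(6,4) → blocked by [5,8]×[1,4], reject
8. q=(19,7) nearest=2 d=15 new=(6,4) → blocked by [5,8]×[1,4], reject
9. q=(14,11) nearest=2 d=10 new=(6,4) → blocked by [5,8]×[1,4], reject
10. q=(5,4) nearest=2 d=2 new=(5,4) → blocked by [5,8]×[1,4], reject
11. q=(6,9) nearest=3 d=5 new=(5,6) → add node 4 parent=3 cost=8
12. q=(7,3) nearest=2 d=3 new=(6,3) → blocked by [5,8]×[1,4], reject
13. q=(15,10) nearest=4 d=10 new=(7,8) → add node 5 parent=4 cost=10
14. q=(6,5) nearest=4 d=1 new=(6,5) → add node 6 parent=4 cost=9
15. q=(4,7) nearest=4 d=1 new=(4,7) → blocked by [1,4]×[6,8], reject
16. q=(4,4) nearest=3 d=1 new=(4,4) → add node 7 parent=3 cost=7
17. q=(16,10) nearest=5 d=9 new=(9,10) → add node 8 parent=5 cost=12
18. q=(13,12) nearest=8 d=4 new=(11,12) → add node 9 parent=8 cost=14
19. q=(4,7) nearest=4 d=1 new=(4,7) → blocked by [1,4]×[6,8], reject
20. q=(12,8) nearest=8 d=3 new=(11,8) → blocked by [9,12]×[6,8], reject
21. q=(19,11) nearest=9 d=8 new=(13,11) → add node 10 parent=9 cost=16
22. q=(8,0) nearest=2 d=4 new=(6,0) → blocked by [5,8]×[1,4], reject
23. q=(11,12) nearest=9 d=0 → coincident, reject
24. q=(8,9) nearest=5 d=1 new=(8,9) → add node 11 parent=5 cost=11

Node count: 12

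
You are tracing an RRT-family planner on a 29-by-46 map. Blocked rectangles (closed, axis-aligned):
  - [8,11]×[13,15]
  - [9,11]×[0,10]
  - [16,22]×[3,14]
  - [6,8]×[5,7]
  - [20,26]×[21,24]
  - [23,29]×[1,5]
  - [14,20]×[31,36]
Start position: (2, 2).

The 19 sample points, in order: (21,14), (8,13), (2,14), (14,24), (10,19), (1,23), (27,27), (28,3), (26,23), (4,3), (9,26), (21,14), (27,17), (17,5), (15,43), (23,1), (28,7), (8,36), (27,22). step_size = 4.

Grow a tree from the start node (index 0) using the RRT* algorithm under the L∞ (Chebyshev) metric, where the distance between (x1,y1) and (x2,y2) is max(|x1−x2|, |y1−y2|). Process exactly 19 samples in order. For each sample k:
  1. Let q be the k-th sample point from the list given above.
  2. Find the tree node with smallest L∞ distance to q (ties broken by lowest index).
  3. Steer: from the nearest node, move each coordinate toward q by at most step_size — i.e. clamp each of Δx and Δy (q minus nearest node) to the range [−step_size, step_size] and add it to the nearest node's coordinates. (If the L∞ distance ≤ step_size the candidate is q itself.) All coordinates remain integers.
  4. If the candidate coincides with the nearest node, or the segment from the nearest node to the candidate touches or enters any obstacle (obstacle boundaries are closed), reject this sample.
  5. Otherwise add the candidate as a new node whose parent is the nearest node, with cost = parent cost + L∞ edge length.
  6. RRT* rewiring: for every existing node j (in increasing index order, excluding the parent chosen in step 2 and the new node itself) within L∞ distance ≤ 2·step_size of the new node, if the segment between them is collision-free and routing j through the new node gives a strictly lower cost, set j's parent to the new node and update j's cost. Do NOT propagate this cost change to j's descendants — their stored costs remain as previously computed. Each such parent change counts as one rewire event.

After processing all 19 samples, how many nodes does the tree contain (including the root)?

Node count: 10

1. q=(21,14) nearest=0 d=19 new=(6,6) → blocked by [6,8]×[5,7], reject
2. q=(8,13) nearest=0 d=11 new=(6,6) → blocked by [6,8]×[5,7], reject
3. q=(2,14) nearest=0 d=12 new=(2,6) → add node 1 parent=0 cost=4
4. q=(14,24) nearest=1 d=18 new=(6,10) → add node 2 parent=1 cost=8
5. q=(10,19) nearest=2 d=9 new=(10,14) → blocked by [8,11]×[13,15], reject
6. q=(1,23) nearest=2 d=13 new=(2,14) → add node 3 parent=2 cost=12
7. q=(27,27) nearest=2 d=21 new=(10,14) → blocked by [8,11]×[13,15], reject
8. q=(28,3) nearest=2 d=22 new=(10,6) → blocked by [9,11]×[0,10], reject
9. q=(26,23) nearest=2 d=20 new=(10,14) → blocked by [8,11]×[13,15], reject
10. q=(4,3) nearest=0 d=2 new=(4,3) → add node 4 parent=0 cost=2
11. q=(9,26) nearest=3 d=12 new=(6,18) → add node 5 parent=3 cost=16
12. q=(21,14) nearest=2 d=15 new=(10,14) → blocked by [8,11]×[13,15], reject
13. q=(27,17) nearest=2 d=21 new=(10,14) → blocked by [8,11]×[13,15], reject
14. q=(17,5) nearest=2 d=11 new=(10,6) → blocked by [9,11]×[0,10], reject
15. q=(15,43) nearest=5 d=25 new=(10,22) → add node 6 parent=5 cost=20
16. q=(23,1) nearest=2 d=17 new=(10,6) → blocked by [9,11]×[0,10], reject
17. q=(28,7) nearest=6 d=18 new=(14,18) → add node 7 parent=6 cost=24
18. q=(8,36) nearest=6 d=14 new=(8,26) → add node 8 parent=6 cost=24
19. q=(27,22) nearest=7 d=13 new=(18,22) → add node 9 parent=7 cost=28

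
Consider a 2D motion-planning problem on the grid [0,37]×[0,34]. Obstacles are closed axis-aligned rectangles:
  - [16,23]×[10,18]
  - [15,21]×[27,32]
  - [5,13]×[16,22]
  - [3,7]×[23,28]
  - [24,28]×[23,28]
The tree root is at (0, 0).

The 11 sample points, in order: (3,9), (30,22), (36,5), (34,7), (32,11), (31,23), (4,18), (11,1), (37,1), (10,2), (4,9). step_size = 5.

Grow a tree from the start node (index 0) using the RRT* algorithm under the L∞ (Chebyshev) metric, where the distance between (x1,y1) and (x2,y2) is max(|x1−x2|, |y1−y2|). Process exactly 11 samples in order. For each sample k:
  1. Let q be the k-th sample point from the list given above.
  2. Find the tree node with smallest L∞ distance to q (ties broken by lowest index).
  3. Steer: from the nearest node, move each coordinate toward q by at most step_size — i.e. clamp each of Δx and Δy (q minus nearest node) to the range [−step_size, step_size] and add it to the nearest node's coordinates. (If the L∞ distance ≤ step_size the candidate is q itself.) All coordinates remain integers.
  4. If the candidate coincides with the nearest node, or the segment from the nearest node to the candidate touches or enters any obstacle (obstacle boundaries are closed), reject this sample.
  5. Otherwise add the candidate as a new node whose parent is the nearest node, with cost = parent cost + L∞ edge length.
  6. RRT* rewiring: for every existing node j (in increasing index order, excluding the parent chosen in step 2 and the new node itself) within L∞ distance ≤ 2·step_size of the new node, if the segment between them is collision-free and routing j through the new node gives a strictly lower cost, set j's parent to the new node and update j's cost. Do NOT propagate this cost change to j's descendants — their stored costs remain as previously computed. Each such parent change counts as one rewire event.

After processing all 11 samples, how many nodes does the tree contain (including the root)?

Node count: 10

1. q=(3,9) nearest=0 d=9 new=(3,5) → add node 1 parent=0 cost=5
2. q=(30,22) nearest=1 d=27 new=(8,10) → add node 2 parent=1 cost=10
3. q=(36,5) nearest=2 d=28 new=(13,5) → add node 3 parent=2 cost=15
4. q=(34,7) nearest=3 d=21 new=(18,7) → add node 4 parent=3 cost=20
5. q=(32,11) nearest=4 d=14 new=(23,11) → blocked by [16,23]×[10,18], reject
6. q=(31,23) nearest=4 d=16 new=(23,12) → blocked by [16,23]×[10,18], reject
7. q=(4,18) nearest=2 d=8 new=(4,15) → add node 5 parent=2 cost=15
8. q=(11,1) nearest=3 d=4 new=(11,1) → add node 6 parent=3 cost=19
9. q=(37,1) nearest=4 d=19 new=(23,2) → add node 7 parent=4 cost=25
10. q=(10,2) nearest=6 d=1 new=(10,2) → add node 8 parent=6 cost=20
11. q=(4,9) nearest=1 d=4 new=(4,9) → add node 9 parent=1 cost=9; rewire 6→9 (17<19); rewire 8→9 (16<20)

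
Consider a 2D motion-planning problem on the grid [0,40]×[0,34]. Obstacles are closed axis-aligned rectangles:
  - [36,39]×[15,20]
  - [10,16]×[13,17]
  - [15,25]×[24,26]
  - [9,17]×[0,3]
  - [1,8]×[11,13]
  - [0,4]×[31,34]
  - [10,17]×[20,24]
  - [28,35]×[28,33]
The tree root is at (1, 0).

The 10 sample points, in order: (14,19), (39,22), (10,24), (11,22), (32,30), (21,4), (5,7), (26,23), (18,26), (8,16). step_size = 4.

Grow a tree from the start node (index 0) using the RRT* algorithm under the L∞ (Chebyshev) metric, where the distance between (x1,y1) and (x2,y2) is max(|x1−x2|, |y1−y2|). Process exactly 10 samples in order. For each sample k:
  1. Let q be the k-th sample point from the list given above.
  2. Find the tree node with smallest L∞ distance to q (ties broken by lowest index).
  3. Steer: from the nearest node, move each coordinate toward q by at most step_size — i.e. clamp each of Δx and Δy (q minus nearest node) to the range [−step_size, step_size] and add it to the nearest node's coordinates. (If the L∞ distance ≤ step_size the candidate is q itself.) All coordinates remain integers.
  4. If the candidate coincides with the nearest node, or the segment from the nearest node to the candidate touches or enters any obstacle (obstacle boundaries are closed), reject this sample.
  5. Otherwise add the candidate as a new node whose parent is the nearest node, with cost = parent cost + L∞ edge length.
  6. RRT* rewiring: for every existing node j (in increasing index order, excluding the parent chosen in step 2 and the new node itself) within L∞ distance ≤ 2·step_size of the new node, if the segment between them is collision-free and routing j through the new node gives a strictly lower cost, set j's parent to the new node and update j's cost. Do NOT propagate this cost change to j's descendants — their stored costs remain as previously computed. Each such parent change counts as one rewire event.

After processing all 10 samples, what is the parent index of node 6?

1. q=(14,19) nearest=0 d=19 new=(5,4) → add node 1 parent=0 cost=4
2. q=(39,22) nearest=1 d=34 new=(9,8) → add node 2 parent=1 cost=8
3. q=(10,24) nearest=2 d=16 new=(10,12) → add node 3 parent=2 cost=12
4. q=(11,22) nearest=3 d=10 new=(11,16) → blocked by [10,16]×[13,17], reject
5. q=(32,30) nearest=3 d=22 new=(14,16) → blocked by [10,16]×[13,17], reject
6. q=(21,4) nearest=3 d=11 new=(14,8) → add node 4 parent=3 cost=16
7. q=(5,7) nearest=1 d=3 new=(5,7) → add node 5 parent=1 cost=7
8. q=(26,23) nearest=4 d=15 new=(18,12) → add node 6 parent=4 cost=20
9. q=(18,26) nearest=3 d=14 new=(14,16) → blocked by [10,16]×[13,17], reject
10. q=(8,16) nearest=3 d=4 new=(8,16) → add node 7 parent=3 cost=16

Parent of node 6: 4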